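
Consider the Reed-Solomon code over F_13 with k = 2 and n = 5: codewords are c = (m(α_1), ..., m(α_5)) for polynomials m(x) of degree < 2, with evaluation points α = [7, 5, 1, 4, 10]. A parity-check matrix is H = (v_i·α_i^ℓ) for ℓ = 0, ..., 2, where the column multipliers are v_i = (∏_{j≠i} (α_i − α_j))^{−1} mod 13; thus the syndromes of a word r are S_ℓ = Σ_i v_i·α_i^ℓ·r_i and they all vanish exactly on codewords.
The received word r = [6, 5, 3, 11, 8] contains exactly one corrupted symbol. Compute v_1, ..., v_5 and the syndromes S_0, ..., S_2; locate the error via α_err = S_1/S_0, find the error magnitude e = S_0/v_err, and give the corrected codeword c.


S = (5, 11, 6), error at position 5, error magnitude e = 7, c = [6, 5, 3, 11, 1].

Step 1: column multipliers v_i = (∏_{j≠i}(α_i − α_j))^{−1} mod 13.
  i = 1 (α = 7): (7−5)(7−1)(7−4)(7−10) = 2·6·3·(−3) = −108 ≡ 9, so v_1 = 9^{−1} = 3 (mod 13).
  i = 2 (α = 5): (5−7)(5−1)(5−4)(5−10) = (−2)·4·1·(−5) = 40 ≡ 1, so v_2 = 1^{−1} = 1 (mod 13).
  i = 3 (α = 1): (1−7)(1−5)(1−4)(1−10) = (−6)·(−4)·(−3)·(−9) = 648 ≡ 11, so v_3 = 11^{−1} = 6 (mod 13).
  i = 4 (α = 4): (4−7)(4−5)(4−1)(4−10) = (−3)·(−1)·3·(−6) = −54 ≡ 11, so v_4 = 11^{−1} = 6 (mod 13).
  i = 5 (α = 10): (10−7)(10−5)(10−1)(10−4) = 3·5·9·6 = 810 ≡ 4, so v_5 = 4^{−1} = 10 (mod 13).
  v = [3, 1, 6, 6, 10].
Step 2: syndromes of r = [6, 5, 3, 11, 8] (all sums mod 13).
  S_0 = Σ v_i r_i = 3·6 + 1·5 + 6·3 + 6·11 + 10·8 = 187 ≡ 5.
  S_1 = Σ v_i α_i r_i = 3·7·6 + 1·5·5 + 6·1·3 + 6·4·11 + 10·10·8 = 1233 ≡ 11.
  α_i^2 mod 13 = [10, 12, 1, 3, 9].
  S_2 = Σ v_i α_i^2 r_i = 3·10·6 + 1·12·5 + 6·1·3 + 6·3·11 + 10·9·8 = 1176 ≡ 6.
  S = (5, 11, 6) ≠ 0, so r is not a codeword (an error is present).
Step 3: locate the error. For a single error e at position i, S_ℓ = v_i·e·α_i^ℓ, so α_err = S_1/S_0.
  S_0^{−1} = 5^{−1} = 8 (mod 13), so α_err = 11·8 = 88 ≡ 10 = α_5. Error position i = 5.
  Consistency check: S_2/S_1 = 6·6 = 36 ≡ 10 = α_err ✓ (single-error assumption holds).
Step 4: error magnitude e = S_0/v_5 = S_0·∏_{j≠5}(α_5 − α_j) = 5·4 = 20 ≡ 7 (mod 13).
Step 5: correct position 5: c_5 = r_5 − e = 8 − 7 ≡ 1 (mod 13). Hence c = [6, 5, 3, 11, 1].
  Check: interpolating c through the α_i gives m(x) = 9 + 7·x (degree < 2) with m(α_i) = c_i for every i, so c is indeed a codeword.


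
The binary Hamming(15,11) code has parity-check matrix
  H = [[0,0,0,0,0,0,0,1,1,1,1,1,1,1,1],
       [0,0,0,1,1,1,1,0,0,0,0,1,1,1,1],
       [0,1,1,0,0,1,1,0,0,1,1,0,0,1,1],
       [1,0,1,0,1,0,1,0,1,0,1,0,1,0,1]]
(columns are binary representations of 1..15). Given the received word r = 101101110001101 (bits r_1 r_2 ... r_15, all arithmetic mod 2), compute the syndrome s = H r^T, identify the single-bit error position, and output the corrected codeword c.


s = (0, 0, 0, 1)^T, error position = 1, corrected codeword c = 001101110001101

Compute s = H r^T mod 2 one row at a time:
  s_1 = 1 + 0 + 0 + 0 + 1 + 1 + 0 + 1 = 4 ≡ 0 (mod 2).
  s_2 = 1 + 0 + 1 + 1 + 1 + 1 + 0 + 1 = 6 ≡ 0 (mod 2).
  s_3 = 0 + 1 + 1 + 1 + 0 + 0 + 0 + 1 = 4 ≡ 0 (mod 2).
  s_4 = 1 + 1 + 0 + 1 + 0 + 0 + 1 + 1 = 5 ≡ 1 (mod 2).
s = (0, 0, 0, 1)^T — this equals column 1 of H (binary 0001), so error is at position 1.
Correct: flip bit 1 of r = 101101110001101 to get c = 001101110001101.


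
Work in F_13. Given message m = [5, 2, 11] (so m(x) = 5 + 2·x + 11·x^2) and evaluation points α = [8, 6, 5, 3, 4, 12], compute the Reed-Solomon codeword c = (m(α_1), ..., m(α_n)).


c = [10, 10, 4, 6, 7, 1]

Message polynomial: m(x) = 5 + 2·x + 11·x^2 (mod 13).
For each evaluation point α_i, compute m(α_i) mod 13:
  α_1 = 8: Horner steps 11 → 12 → 10, so m(8) = 10.
  α_2 = 6: Horner steps 11 → 3 → 10, so m(6) = 10.
  α_3 = 5: Horner steps 11 → 5 → 4, so m(5) = 4.
  α_4 = 3: Horner steps 11 → 9 → 6, so m(3) = 6.
  α_5 = 4: Horner steps 11 → 7 → 7, so m(4) = 7.
  α_6 = 12: Horner steps 11 → 4 → 1, so m(12) = 1.
Codeword c = [10, 10, 4, 6, 7, 1] ∈ F_13^6.


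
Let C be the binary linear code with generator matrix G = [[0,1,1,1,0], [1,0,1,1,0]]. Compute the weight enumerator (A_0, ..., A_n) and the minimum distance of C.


Weight distribution: A_0 = 1, A_2 = 1, A_3 = 2. Minimum distance d = 2.

Enumerate all 2^2 = 4 messages m ∈ F_2^2.
For each, compute codeword c = mG in F_2^5, then tally its weight.
  m = 00 → c = 00000, weight = 0.
  m = 10 → c = 01110, weight = 3.
  m = 01 → c = 10110, weight = 3.
  m = 11 → c = 11000, weight = 2.
Tally weights:
  weight 0: 1 codewords.
  weight 2: 1 codewords.
  weight 3: 2 codewords.
Minimum distance d = smallest w > 0 with A_w > 0 = 2.
Sanity: Σ A_w = 4 = 2^2 = 4 ✓.


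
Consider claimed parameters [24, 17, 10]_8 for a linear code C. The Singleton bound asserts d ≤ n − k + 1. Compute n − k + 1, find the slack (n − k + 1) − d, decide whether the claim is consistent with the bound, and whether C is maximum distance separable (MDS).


Singleton RHS = n − k + 1 = 8, slack = -2, bound violated (no such code; not MDS).

Singleton bound: d ≤ n − k + 1.
Here n = 24, k = 17, so n − k + 1 = 8.
Given d = 10, check d ≤ 8: NO.
Slack = (n − k + 1) − d = -2.
The slack is negative: d = 10 exceeds n − k + 1 = 8 by 2, so the Singleton bound is violated and no linear [24, 17, 10]_8 code can exist. In particular it is not MDS (MDS requires d = n − k + 1 exactly).
Description: the claimed parameters are [24, 17, 10]_8; such a code would be impossible (violates the Singleton bound).


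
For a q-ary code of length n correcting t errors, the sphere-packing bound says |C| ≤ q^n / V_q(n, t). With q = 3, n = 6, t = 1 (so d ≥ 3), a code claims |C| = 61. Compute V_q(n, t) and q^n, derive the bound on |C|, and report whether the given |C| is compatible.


V_q(n, t) = 13, q^n = 729, Hamming bound = 56, |C| = 61 > bound (violated).

Step 1: Compute V_q(n, t) = Σ_{j=0}^1 C(n, j) (q−1)^j.
  j = 0: C(6,0)·(2)^0 = 1·1 = 1.
  j = 1: C(6,1)·(2)^1 = 6·2 = 12.
  V_q(n, t) = 1 + 12 = 13.
Step 2: q^n = 3^6 = 729.
Step 3: Hamming bound ⌊q^n / V_q(n,t)⌋ = ⌊729/13⌋ = 56.
Step 4: Compare |C| = 61 to 56: violated.
The claimed |C| lies above the Hamming bound, so no 3-ary code of length 6 with d ≥ 3 can have 61 codewords.


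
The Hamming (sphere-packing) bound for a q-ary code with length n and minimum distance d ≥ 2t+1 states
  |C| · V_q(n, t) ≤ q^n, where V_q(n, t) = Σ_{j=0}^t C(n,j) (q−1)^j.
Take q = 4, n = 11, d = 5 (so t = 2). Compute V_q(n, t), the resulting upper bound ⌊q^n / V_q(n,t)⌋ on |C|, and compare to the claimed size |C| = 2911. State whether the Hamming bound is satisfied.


V_q(n, t) = 529, q^n = 4194304, Hamming bound = 7928, |C| = 2911 ≤ bound (satisfied).

Step 1: Compute V_q(n, t) = Σ_{j=0}^2 C(n, j) (q−1)^j.
  j = 0: C(11,0)·(3)^0 = 1·1 = 1.
  j = 1: C(11,1)·(3)^1 = 11·3 = 33.
  j = 2: C(11,2)·(3)^2 = 55·9 = 495.
  V_q(n, t) = 1 + 33 + 495 = 529.
Step 2: q^n = 4^11 = 4194304.
Step 3: Hamming bound ⌊q^n / V_q(n,t)⌋ = ⌊4194304/529⌋ = 7928.
Step 4: Compare |C| = 2911 to 7928: satisfied.
The claimed |C| lies below the Hamming bound.


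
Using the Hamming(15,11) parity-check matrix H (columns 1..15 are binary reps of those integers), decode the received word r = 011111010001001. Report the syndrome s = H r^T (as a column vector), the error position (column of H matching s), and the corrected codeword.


s = (1, 1, 0, 1)^T, error position = 13, corrected codeword c = 011111010001101

Compute s = H r^T mod 2 one row at a time:
  s_1 = 1 + 0 + 0 + 0 + 1 + 0 + 0 + 1 = 3 ≡ 1 (mod 2).
  s_2 = 1 + 1 + 1 + 0 + 1 + 0 + 0 + 1 = 5 ≡ 1 (mod 2).
  s_3 = 1 + 1 + 1 + 0 + 0 + 0 + 0 + 1 = 4 ≡ 0 (mod 2).
  s_4 = 0 + 1 + 1 + 0 + 0 + 0 + 0 + 1 = 3 ≡ 1 (mod 2).
s = (1, 1, 0, 1)^T — this equals column 13 of H (binary 1101), so error is at position 13.
Correct: flip bit 13 of r = 011111010001001 to get c = 011111010001101.


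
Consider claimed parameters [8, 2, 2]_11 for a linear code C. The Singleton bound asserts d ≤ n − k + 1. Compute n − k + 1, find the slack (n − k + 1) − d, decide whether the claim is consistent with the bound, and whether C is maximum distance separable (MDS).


Singleton RHS = n − k + 1 = 7, slack = 5, bound satisfied, not MDS.

Singleton bound: d ≤ n − k + 1.
Here n = 8, k = 2, so n − k + 1 = 7.
Given d = 2, check d ≤ 7: YES.
Slack = (n − k + 1) − d = 5.
The code is NOT MDS (slack = 5 > 0).
Description: the claimed parameters are [8, 2, 2]_11; such a code would be non-MDS.


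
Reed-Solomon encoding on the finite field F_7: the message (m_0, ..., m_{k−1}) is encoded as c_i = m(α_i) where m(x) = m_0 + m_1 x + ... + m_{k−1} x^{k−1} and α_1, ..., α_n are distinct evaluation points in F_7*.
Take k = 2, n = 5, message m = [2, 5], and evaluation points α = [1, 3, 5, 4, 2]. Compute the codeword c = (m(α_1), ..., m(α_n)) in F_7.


c = [0, 3, 6, 1, 5]

Message polynomial: m(x) = 2 + 5·x (mod 7).
For each evaluation point α_i, compute m(α_i) mod 7:
  α_1 = 1: Horner steps 5 → 0, so m(1) = 0.
  α_2 = 3: Horner steps 5 → 3, so m(3) = 3.
  α_3 = 5: Horner steps 5 → 6, so m(5) = 6.
  α_4 = 4: Horner steps 5 → 1, so m(4) = 1.
  α_5 = 2: Horner steps 5 → 5, so m(2) = 5.
Codeword c = [0, 3, 6, 1, 5] ∈ F_7^5.


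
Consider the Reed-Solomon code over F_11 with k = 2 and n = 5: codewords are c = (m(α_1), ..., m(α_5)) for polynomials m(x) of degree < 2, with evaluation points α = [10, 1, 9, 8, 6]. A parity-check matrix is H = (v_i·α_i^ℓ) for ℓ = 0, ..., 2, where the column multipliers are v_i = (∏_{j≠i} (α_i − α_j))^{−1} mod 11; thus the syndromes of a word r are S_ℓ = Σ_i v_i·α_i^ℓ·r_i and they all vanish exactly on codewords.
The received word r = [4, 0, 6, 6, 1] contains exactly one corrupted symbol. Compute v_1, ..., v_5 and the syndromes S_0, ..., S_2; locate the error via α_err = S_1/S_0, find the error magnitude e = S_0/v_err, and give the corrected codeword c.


S = (7, 1, 8), error at position 4, error magnitude e = 9, c = [4, 0, 6, 8, 1].

Step 1: column multipliers v_i = (∏_{j≠i}(α_i − α_j))^{−1} mod 11.
  i = 1 (α = 10): (10−1)(10−9)(10−8)(10−6) = 9·1·2·4 = 72 ≡ 6, so v_1 = 6^{−1} = 2 (mod 11).
  i = 2 (α = 1): (1−10)(1−9)(1−8)(1−6) = (−9)·(−8)·(−7)·(−5) = 2520 ≡ 1, so v_2 = 1^{−1} = 1 (mod 11).
  i = 3 (α = 9): (9−10)(9−1)(9−8)(9−6) = (−1)·8·1·3 = −24 ≡ 9, so v_3 = 9^{−1} = 5 (mod 11).
  i = 4 (α = 8): (8−10)(8−1)(8−9)(8−6) = (−2)·7·(−1)·2 = 28 ≡ 6, so v_4 = 6^{−1} = 2 (mod 11).
  i = 5 (α = 6): (6−10)(6−1)(6−9)(6−8) = (−4)·5·(−3)·(−2) = −120 ≡ 1, so v_5 = 1^{−1} = 1 (mod 11).
  v = [2, 1, 5, 2, 1].
Step 2: syndromes of r = [4, 0, 6, 6, 1] (all sums mod 11).
  S_0 = Σ v_i r_i = 2·4 + 1·0 + 5·6 + 2·6 + 1·1 = 51 ≡ 7.
  S_1 = Σ v_i α_i r_i = 2·10·4 + 1·1·0 + 5·9·6 + 2·8·6 + 1·6·1 = 452 ≡ 1.
  α_i^2 mod 11 = [1, 1, 4, 9, 3].
  S_2 = Σ v_i α_i^2 r_i = 2·1·4 + 1·1·0 + 5·4·6 + 2·9·6 + 1·3·1 = 239 ≡ 8.
  S = (7, 1, 8) ≠ 0, so r is not a codeword (an error is present).
Step 3: locate the error. For a single error e at position i, S_ℓ = v_i·e·α_i^ℓ, so α_err = S_1/S_0.
  S_0^{−1} = 7^{−1} = 8 (mod 11), so α_err = 1·8 = 8 ≡ 8 = α_4. Error position i = 4.
  Consistency check: S_2/S_1 = 8·1 = 8 ≡ 8 = α_err ✓ (single-error assumption holds).
Step 4: error magnitude e = S_0/v_4 = S_0·∏_{j≠4}(α_4 − α_j) = 7·6 = 42 ≡ 9 (mod 11).
Step 5: correct position 4: c_4 = r_4 − e = 6 − 9 ≡ 8 (mod 11). Hence c = [4, 0, 6, 8, 1].
  Check: interpolating c through the α_i gives m(x) = 2 + 9·x (degree < 2) with m(α_i) = c_i for every i, so c is indeed a codeword.


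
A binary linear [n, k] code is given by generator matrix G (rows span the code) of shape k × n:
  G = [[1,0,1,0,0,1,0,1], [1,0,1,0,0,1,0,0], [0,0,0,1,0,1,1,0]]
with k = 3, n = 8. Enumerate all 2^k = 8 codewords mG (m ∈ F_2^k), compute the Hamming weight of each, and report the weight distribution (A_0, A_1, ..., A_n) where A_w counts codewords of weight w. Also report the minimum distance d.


Weight distribution: A_0 = 1, A_1 = 1, A_3 = 2, A_4 = 3, A_5 = 1. Minimum distance d = 1.

Enumerate all 2^3 = 8 messages m ∈ F_2^3.
For each, compute codeword c = mG in F_2^8, then tally its weight.
  m = 000 → c = 00000000, weight = 0.
  m = 100 → c = 10100101, weight = 4.
  m = 010 → c = 10100100, weight = 3.
  m = 110 → c = 00000001, weight = 1.
  m = 001 → c = 00010110, weight = 3.
  m = 101 → c = 10110011, weight = 5.
  m = 011 → c = 10110010, weight = 4.
  m = 111 → c = 00010111, weight = 4.
Tally weights:
  weight 0: 1 codewords.
  weight 1: 1 codewords.
  weight 3: 2 codewords.
  weight 4: 3 codewords.
  weight 5: 1 codewords.
Minimum distance d = smallest w > 0 with A_w > 0 = 1.
Sanity: Σ A_w = 8 = 2^3 = 8 ✓.


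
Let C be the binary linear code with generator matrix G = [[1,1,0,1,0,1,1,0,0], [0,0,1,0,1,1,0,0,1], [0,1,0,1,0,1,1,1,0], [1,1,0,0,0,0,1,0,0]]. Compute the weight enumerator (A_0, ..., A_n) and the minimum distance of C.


Weight distribution: A_0 = 1, A_2 = 2, A_3 = 2, A_4 = 3, A_5 = 2, A_6 = 2, A_7 = 4. Minimum distance d = 2.

Enumerate all 2^4 = 16 messages m ∈ F_2^4.
For each, compute codeword c = mG in F_2^9, then tally its weight.
  m = 0000 → c = 000000000, weight = 0.
  m = 1000 → c = 110101100, weight = 5.
  m = 0100 → c = 001011001, weight = 4.
  m = 1100 → c = 111110101, weight = 7.
  m = 0010 → c = 010101110, weight = 5.
  m = 1010 → c = 100000010, weight = 2.
  m = 0110 → c = 011110111, weight = 7.
  m = 1110 → c = 101011011, weight = 6.
  m = 0001 → c = 110000100, weight = 3.
  m = 1001 → c = 000101000, weight = 2.
  m = 0101 → c = 111011101, weight = 7.
  m = 1101 → c = 001110001, weight = 4.
  m = 0011 → c = 100101010, weight = 4.
  m = 1011 → c = 010000110, weight = 3.
  m = 0111 → c = 101110011, weight = 6.
  m = 1111 → c = 011011111, weight = 7.
Tally weights:
  weight 0: 1 codewords.
  weight 2: 2 codewords.
  weight 3: 2 codewords.
  weight 4: 3 codewords.
  weight 5: 2 codewords.
  weight 6: 2 codewords.
  weight 7: 4 codewords.
Minimum distance d = smallest w > 0 with A_w > 0 = 2.
Sanity: Σ A_w = 16 = 2^4 = 16 ✓.


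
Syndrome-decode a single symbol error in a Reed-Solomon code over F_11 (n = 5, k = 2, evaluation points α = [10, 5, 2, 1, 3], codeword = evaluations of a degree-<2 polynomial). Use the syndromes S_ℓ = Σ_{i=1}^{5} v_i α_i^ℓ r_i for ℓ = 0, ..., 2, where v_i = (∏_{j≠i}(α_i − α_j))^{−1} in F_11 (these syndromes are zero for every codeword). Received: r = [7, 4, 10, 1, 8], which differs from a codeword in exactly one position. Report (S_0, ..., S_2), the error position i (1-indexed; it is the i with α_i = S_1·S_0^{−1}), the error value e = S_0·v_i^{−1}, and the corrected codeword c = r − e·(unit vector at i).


S = (2, 9, 2), error at position 1, error magnitude e = 2, c = [5, 4, 10, 1, 8].

Step 1: column multipliers v_i = (∏_{j≠i}(α_i − α_j))^{−1} mod 11.
  i = 1 (α = 10): (10−5)(10−2)(10−1)(10−3) = 5·8·9·7 = 2520 ≡ 1, so v_1 = 1^{−1} = 1 (mod 11).
  i = 2 (α = 5): (5−10)(5−2)(5−1)(5−3) = (−5)·3·4·2 = −120 ≡ 1, so v_2 = 1^{−1} = 1 (mod 11).
  i = 3 (α = 2): (2−10)(2−5)(2−1)(2−3) = (−8)·(−3)·1·(−1) = −24 ≡ 9, so v_3 = 9^{−1} = 5 (mod 11).
  i = 4 (α = 1): (1−10)(1−5)(1−2)(1−3) = (−9)·(−4)·(−1)·(−2) = 72 ≡ 6, so v_4 = 6^{−1} = 2 (mod 11).
  i = 5 (α = 3): (3−10)(3−5)(3−2)(3−1) = (−7)·(−2)·1·2 = 28 ≡ 6, so v_5 = 6^{−1} = 2 (mod 11).
  v = [1, 1, 5, 2, 2].
Step 2: syndromes of r = [7, 4, 10, 1, 8] (all sums mod 11).
  S_0 = Σ v_i r_i = 1·7 + 1·4 + 5·10 + 2·1 + 2·8 = 79 ≡ 2.
  S_1 = Σ v_i α_i r_i = 1·10·7 + 1·5·4 + 5·2·10 + 2·1·1 + 2·3·8 = 240 ≡ 9.
  α_i^2 mod 11 = [1, 3, 4, 1, 9].
  S_2 = Σ v_i α_i^2 r_i = 1·1·7 + 1·3·4 + 5·4·10 + 2·1·1 + 2·9·8 = 365 ≡ 2.
  S = (2, 9, 2) ≠ 0, so r is not a codeword (an error is present).
Step 3: locate the error. For a single error e at position i, S_ℓ = v_i·e·α_i^ℓ, so α_err = S_1/S_0.
  S_0^{−1} = 2^{−1} = 6 (mod 11), so α_err = 9·6 = 54 ≡ 10 = α_1. Error position i = 1.
  Consistency check: S_2/S_1 = 2·5 = 10 ≡ 10 = α_err ✓ (single-error assumption holds).
Step 4: error magnitude e = S_0/v_1 = S_0·∏_{j≠1}(α_1 − α_j) = 2·1 = 2 ≡ 2 (mod 11).
Step 5: correct position 1: c_1 = r_1 − e = 7 − 2 ≡ 5 (mod 11). Hence c = [5, 4, 10, 1, 8].
  Check: interpolating c through the α_i gives m(x) = 3 + 9·x (degree < 2) with m(α_i) = c_i for every i, so c is indeed a codeword.


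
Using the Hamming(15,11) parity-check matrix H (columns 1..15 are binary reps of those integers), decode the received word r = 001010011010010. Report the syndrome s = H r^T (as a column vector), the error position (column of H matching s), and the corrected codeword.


s = (0, 0, 1, 0)^T, error position = 2, corrected codeword c = 011010011010010

Compute s = H r^T mod 2 one row at a time:
  s_1 = 1 + 1 + 0 + 1 + 0 + 0 + 1 + 0 = 4 ≡ 0 (mod 2).
  s_2 = 0 + 1 + 0 + 0 + 0 + 0 + 1 + 0 = 2 ≡ 0 (mod 2).
  s_3 = 0 + 1 + 0 + 0 + 0 + 1 + 1 + 0 = 3 ≡ 1 (mod 2).
  s_4 = 0 + 1 + 1 + 0 + 1 + 1 + 0 + 0 = 4 ≡ 0 (mod 2).
s = (0, 0, 1, 0)^T — this equals column 2 of H (binary 0010), so error is at position 2.
Correct: flip bit 2 of r = 001010011010010 to get c = 011010011010010.


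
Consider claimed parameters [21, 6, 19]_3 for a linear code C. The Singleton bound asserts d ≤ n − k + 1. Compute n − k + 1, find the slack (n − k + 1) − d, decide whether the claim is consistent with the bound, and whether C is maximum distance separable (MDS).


Singleton RHS = n − k + 1 = 16, slack = -3, bound violated (no such code; not MDS).

Singleton bound: d ≤ n − k + 1.
Here n = 21, k = 6, so n − k + 1 = 16.
Given d = 19, check d ≤ 16: NO.
Slack = (n − k + 1) − d = -3.
The slack is negative: d = 19 exceeds n − k + 1 = 16 by 3, so the Singleton bound is violated and no linear [21, 6, 19]_3 code can exist. In particular it is not MDS (MDS requires d = n − k + 1 exactly).
Description: the claimed parameters are [21, 6, 19]_3; such a code would be impossible (violates the Singleton bound).


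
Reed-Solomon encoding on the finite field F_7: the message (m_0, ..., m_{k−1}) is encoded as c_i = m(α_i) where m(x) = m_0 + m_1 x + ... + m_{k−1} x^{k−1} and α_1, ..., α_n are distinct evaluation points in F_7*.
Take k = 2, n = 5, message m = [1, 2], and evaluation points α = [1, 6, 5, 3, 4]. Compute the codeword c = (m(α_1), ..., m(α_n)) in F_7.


c = [3, 6, 4, 0, 2]

Message polynomial: m(x) = 1 + 2·x (mod 7).
For each evaluation point α_i, compute m(α_i) mod 7:
  α_1 = 1: Horner steps 2 → 3, so m(1) = 3.
  α_2 = 6: Horner steps 2 → 6, so m(6) = 6.
  α_3 = 5: Horner steps 2 → 4, so m(5) = 4.
  α_4 = 3: Horner steps 2 → 0, so m(3) = 0.
  α_5 = 4: Horner steps 2 → 2, so m(4) = 2.
Codeword c = [3, 6, 4, 0, 2] ∈ F_7^5.


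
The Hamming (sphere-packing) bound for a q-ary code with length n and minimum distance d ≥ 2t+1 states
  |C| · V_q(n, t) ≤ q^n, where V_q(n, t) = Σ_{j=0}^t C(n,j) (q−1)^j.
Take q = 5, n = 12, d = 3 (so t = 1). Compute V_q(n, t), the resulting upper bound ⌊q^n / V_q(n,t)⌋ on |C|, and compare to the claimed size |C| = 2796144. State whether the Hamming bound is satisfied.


V_q(n, t) = 49, q^n = 244140625, Hamming bound = 4982461, |C| = 2796144 ≤ bound (satisfied).

Step 1: Compute V_q(n, t) = Σ_{j=0}^1 C(n, j) (q−1)^j.
  j = 0: C(12,0)·(4)^0 = 1·1 = 1.
  j = 1: C(12,1)·(4)^1 = 12·4 = 48.
  V_q(n, t) = 1 + 48 = 49.
Step 2: q^n = 5^12 = 244140625.
Step 3: Hamming bound ⌊q^n / V_q(n,t)⌋ = ⌊244140625/49⌋ = 4982461.
Step 4: Compare |C| = 2796144 to 4982461: satisfied.
The claimed |C| lies below the Hamming bound.


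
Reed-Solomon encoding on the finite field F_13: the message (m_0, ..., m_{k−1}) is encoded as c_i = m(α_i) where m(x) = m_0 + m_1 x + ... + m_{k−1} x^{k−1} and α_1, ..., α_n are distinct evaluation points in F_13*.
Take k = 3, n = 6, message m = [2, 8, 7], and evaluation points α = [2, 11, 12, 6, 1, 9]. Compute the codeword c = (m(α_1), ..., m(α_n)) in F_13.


c = [7, 1, 1, 3, 4, 4]

Message polynomial: m(x) = 2 + 8·x + 7·x^2 (mod 13).
For each evaluation point α_i, compute m(α_i) mod 13:
  α_1 = 2: Horner steps 7 → 9 → 7, so m(2) = 7.
  α_2 = 11: Horner steps 7 → 7 → 1, so m(11) = 1.
  α_3 = 12: Horner steps 7 → 1 → 1, so m(12) = 1.
  α_4 = 6: Horner steps 7 → 11 → 3, so m(6) = 3.
  α_5 = 1: Horner steps 7 → 2 → 4, so m(1) = 4.
  α_6 = 9: Horner steps 7 → 6 → 4, so m(9) = 4.
Codeword c = [7, 1, 1, 3, 4, 4] ∈ F_13^6.


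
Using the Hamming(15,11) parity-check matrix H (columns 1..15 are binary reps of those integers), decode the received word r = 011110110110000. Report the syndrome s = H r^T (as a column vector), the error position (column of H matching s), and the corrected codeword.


s = (1, 1, 1, 0)^T, error position = 14, corrected codeword c = 011110110110010

Compute s = H r^T mod 2 one row at a time:
  s_1 = 1 + 0 + 1 + 1 + 0 + 0 + 0 + 0 = 3 ≡ 1 (mod 2).
  s_2 = 1 + 1 + 0 + 1 + 0 + 0 + 0 + 0 = 3 ≡ 1 (mod 2).
  s_3 = 1 + 1 + 0 + 1 + 1 + 1 + 0 + 0 = 5 ≡ 1 (mod 2).
  s_4 = 0 + 1 + 1 + 1 + 0 + 1 + 0 + 0 = 4 ≡ 0 (mod 2).
s = (1, 1, 1, 0)^T — this equals column 14 of H (binary 1110), so error is at position 14.
Correct: flip bit 14 of r = 011110110110000 to get c = 011110110110010.


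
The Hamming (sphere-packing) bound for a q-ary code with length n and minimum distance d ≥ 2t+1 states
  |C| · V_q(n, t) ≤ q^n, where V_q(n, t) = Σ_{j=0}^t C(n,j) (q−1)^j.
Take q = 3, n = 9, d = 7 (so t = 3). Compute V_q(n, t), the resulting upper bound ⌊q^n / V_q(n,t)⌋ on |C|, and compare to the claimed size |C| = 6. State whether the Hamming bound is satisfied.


V_q(n, t) = 835, q^n = 19683, Hamming bound = 23, |C| = 6 ≤ bound (satisfied).

Step 1: Compute V_q(n, t) = Σ_{j=0}^3 C(n, j) (q−1)^j.
  j = 0: C(9,0)·(2)^0 = 1·1 = 1.
  j = 1: C(9,1)·(2)^1 = 9·2 = 18.
  j = 2: C(9,2)·(2)^2 = 36·4 = 144.
  j = 3: C(9,3)·(2)^3 = 84·8 = 672.
  V_q(n, t) = 1 + 18 + 144 + 672 = 835.
Step 2: q^n = 3^9 = 19683.
Step 3: Hamming bound ⌊q^n / V_q(n,t)⌋ = ⌊19683/835⌋ = 23.
Step 4: Compare |C| = 6 to 23: satisfied.
The claimed |C| lies below the Hamming bound.


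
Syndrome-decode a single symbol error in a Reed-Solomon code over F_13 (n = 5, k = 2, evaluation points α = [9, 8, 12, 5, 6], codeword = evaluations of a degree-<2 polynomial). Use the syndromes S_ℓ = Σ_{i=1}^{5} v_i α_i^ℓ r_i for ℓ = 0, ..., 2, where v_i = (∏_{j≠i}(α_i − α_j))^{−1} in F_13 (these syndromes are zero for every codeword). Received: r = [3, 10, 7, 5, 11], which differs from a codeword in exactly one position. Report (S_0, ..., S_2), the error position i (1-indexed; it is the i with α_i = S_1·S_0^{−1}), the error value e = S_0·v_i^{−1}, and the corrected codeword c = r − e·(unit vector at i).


S = (9, 4, 9), error at position 3, error magnitude e = 12, c = [3, 10, 8, 5, 11].

Step 1: column multipliers v_i = (∏_{j≠i}(α_i − α_j))^{−1} mod 13.
  i = 1 (α = 9): (9−8)(9−12)(9−5)(9−6) = 1·(−3)·4·3 = −36 ≡ 3, so v_1 = 3^{−1} = 9 (mod 13).
  i = 2 (α = 8): (8−9)(8−12)(8−5)(8−6) = (−1)·(−4)·3·2 = 24 ≡ 11, so v_2 = 11^{−1} = 6 (mod 13).
  i = 3 (α = 12): (12−9)(12−8)(12−5)(12−6) = 3·4·7·6 = 504 ≡ 10, so v_3 = 10^{−1} = 4 (mod 13).
  i = 4 (α = 5): (5−9)(5−8)(5−12)(5−6) = (−4)·(−3)·(−7)·(−1) = 84 ≡ 6, so v_4 = 6^{−1} = 11 (mod 13).
  i = 5 (α = 6): (6−9)(6−8)(6−12)(6−5) = (−3)·(−2)·(−6)·1 = −36 ≡ 3, so v_5 = 3^{−1} = 9 (mod 13).
  v = [9, 6, 4, 11, 9].
Step 2: syndromes of r = [3, 10, 7, 5, 11] (all sums mod 13).
  S_0 = Σ v_i r_i = 9·3 + 6·10 + 4·7 + 11·5 + 9·11 = 269 ≡ 9.
  S_1 = Σ v_i α_i r_i = 9·9·3 + 6·8·10 + 4·12·7 + 11·5·5 + 9·6·11 = 1928 ≡ 4.
  α_i^2 mod 13 = [3, 12, 1, 12, 10].
  S_2 = Σ v_i α_i^2 r_i = 9·3·3 + 6·12·10 + 4·1·7 + 11·12·5 + 9·10·11 = 2479 ≡ 9.
  S = (9, 4, 9) ≠ 0, so r is not a codeword (an error is present).
Step 3: locate the error. For a single error e at position i, S_ℓ = v_i·e·α_i^ℓ, so α_err = S_1/S_0.
  S_0^{−1} = 9^{−1} = 3 (mod 13), so α_err = 4·3 = 12 ≡ 12 = α_3. Error position i = 3.
  Consistency check: S_2/S_1 = 9·10 = 90 ≡ 12 = α_err ✓ (single-error assumption holds).
Step 4: error magnitude e = S_0/v_3 = S_0·∏_{j≠3}(α_3 − α_j) = 9·10 = 90 ≡ 12 (mod 13).
Step 5: correct position 3: c_3 = r_3 − e = 7 − 12 ≡ 8 (mod 13). Hence c = [3, 10, 8, 5, 11].
  Check: interpolating c through the α_i gives m(x) = 1 + 6·x (degree < 2) with m(α_i) = c_i for every i, so c is indeed a codeword.


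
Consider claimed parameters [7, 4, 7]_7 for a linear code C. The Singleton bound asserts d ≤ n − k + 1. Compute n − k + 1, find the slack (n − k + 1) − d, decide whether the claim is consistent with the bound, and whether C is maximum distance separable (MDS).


Singleton RHS = n − k + 1 = 4, slack = -3, bound violated (no such code; not MDS).

Singleton bound: d ≤ n − k + 1.
Here n = 7, k = 4, so n − k + 1 = 4.
Given d = 7, check d ≤ 4: NO.
Slack = (n − k + 1) − d = -3.
The slack is negative: d = 7 exceeds n − k + 1 = 4 by 3, so the Singleton bound is violated and no linear [7, 4, 7]_7 code can exist. In particular it is not MDS (MDS requires d = n − k + 1 exactly).
Description: the claimed parameters are [7, 4, 7]_7; such a code would be impossible (violates the Singleton bound).


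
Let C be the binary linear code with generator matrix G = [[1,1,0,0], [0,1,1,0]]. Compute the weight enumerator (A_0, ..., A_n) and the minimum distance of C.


Weight distribution: A_0 = 1, A_2 = 3. Minimum distance d = 2.

Enumerate all 2^2 = 4 messages m ∈ F_2^2.
For each, compute codeword c = mG in F_2^4, then tally its weight.
  m = 00 → c = 0000, weight = 0.
  m = 10 → c = 1100, weight = 2.
  m = 01 → c = 0110, weight = 2.
  m = 11 → c = 1010, weight = 2.
Tally weights:
  weight 0: 1 codewords.
  weight 2: 3 codewords.
Minimum distance d = smallest w > 0 with A_w > 0 = 2.
Sanity: Σ A_w = 4 = 2^2 = 4 ✓.


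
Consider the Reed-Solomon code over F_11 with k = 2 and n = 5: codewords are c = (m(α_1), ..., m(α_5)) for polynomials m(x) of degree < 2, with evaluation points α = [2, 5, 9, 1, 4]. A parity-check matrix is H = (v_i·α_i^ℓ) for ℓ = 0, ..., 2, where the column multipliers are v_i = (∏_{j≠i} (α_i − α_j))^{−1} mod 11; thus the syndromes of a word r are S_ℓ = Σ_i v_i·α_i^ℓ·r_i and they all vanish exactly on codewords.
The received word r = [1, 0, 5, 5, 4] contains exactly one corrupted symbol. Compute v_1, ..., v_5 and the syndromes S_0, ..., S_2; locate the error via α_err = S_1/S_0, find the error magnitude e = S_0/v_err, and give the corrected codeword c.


S = (6, 10, 2), error at position 3, error magnitude e = 10, c = [1, 0, 6, 5, 4].

Step 1: column multipliers v_i = (∏_{j≠i}(α_i − α_j))^{−1} mod 11.
  i = 1 (α = 2): (2−5)(2−9)(2−1)(2−4) = (−3)·(−7)·1·(−2) = −42 ≡ 2, so v_1 = 2^{−1} = 6 (mod 11).
  i = 2 (α = 5): (5−2)(5−9)(5−1)(5−4) = 3·(−4)·4·1 = −48 ≡ 7, so v_2 = 7^{−1} = 8 (mod 11).
  i = 3 (α = 9): (9−2)(9−5)(9−1)(9−4) = 7·4·8·5 = 1120 ≡ 9, so v_3 = 9^{−1} = 5 (mod 11).
  i = 4 (α = 1): (1−2)(1−5)(1−9)(1−4) = (−1)·(−4)·(−8)·(−3) = 96 ≡ 8, so v_4 = 8^{−1} = 7 (mod 11).
  i = 5 (α = 4): (4−2)(4−5)(4−9)(4−1) = 2·(−1)·(−5)·3 = 30 ≡ 8, so v_5 = 8^{−1} = 7 (mod 11).
  v = [6, 8, 5, 7, 7].
Step 2: syndromes of r = [1, 0, 5, 5, 4] (all sums mod 11).
  S_0 = Σ v_i r_i = 6·1 + 8·0 + 5·5 + 7·5 + 7·4 = 94 ≡ 6.
  S_1 = Σ v_i α_i r_i = 6·2·1 + 8·5·0 + 5·9·5 + 7·1·5 + 7·4·4 = 384 ≡ 10.
  α_i^2 mod 11 = [4, 3, 4, 1, 5].
  S_2 = Σ v_i α_i^2 r_i = 6·4·1 + 8·3·0 + 5·4·5 + 7·1·5 + 7·5·4 = 299 ≡ 2.
  S = (6, 10, 2) ≠ 0, so r is not a codeword (an error is present).
Step 3: locate the error. For a single error e at position i, S_ℓ = v_i·e·α_i^ℓ, so α_err = S_1/S_0.
  S_0^{−1} = 6^{−1} = 2 (mod 11), so α_err = 10·2 = 20 ≡ 9 = α_3. Error position i = 3.
  Consistency check: S_2/S_1 = 2·10 = 20 ≡ 9 = α_err ✓ (single-error assumption holds).
Step 4: error magnitude e = S_0/v_3 = S_0·∏_{j≠3}(α_3 − α_j) = 6·9 = 54 ≡ 10 (mod 11).
Step 5: correct position 3: c_3 = r_3 − e = 5 − 10 ≡ 6 (mod 11). Hence c = [1, 0, 6, 5, 4].
  Check: interpolating c through the α_i gives m(x) = 9 + 7·x (degree < 2) with m(α_i) = c_i for every i, so c is indeed a codeword.


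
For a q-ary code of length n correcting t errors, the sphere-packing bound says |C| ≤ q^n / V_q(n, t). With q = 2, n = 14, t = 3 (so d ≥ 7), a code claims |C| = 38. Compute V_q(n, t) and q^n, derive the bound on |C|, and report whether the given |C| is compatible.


V_q(n, t) = 470, q^n = 16384, Hamming bound = 34, |C| = 38 > bound (violated).

Step 1: Compute V_q(n, t) = Σ_{j=0}^3 C(n, j) (q−1)^j.
  j = 0: C(14,0)·(1)^0 = 1·1 = 1.
  j = 1: C(14,1)·(1)^1 = 14·1 = 14.
  j = 2: C(14,2)·(1)^2 = 91·1 = 91.
  j = 3: C(14,3)·(1)^3 = 364·1 = 364.
  V_q(n, t) = 1 + 14 + 91 + 364 = 470.
Step 2: q^n = 2^14 = 16384.
Step 3: Hamming bound ⌊q^n / V_q(n,t)⌋ = ⌊16384/470⌋ = 34.
Step 4: Compare |C| = 38 to 34: violated.
The claimed |C| lies above the Hamming bound, so no 2-ary code of length 14 with d ≥ 7 can have 38 codewords.


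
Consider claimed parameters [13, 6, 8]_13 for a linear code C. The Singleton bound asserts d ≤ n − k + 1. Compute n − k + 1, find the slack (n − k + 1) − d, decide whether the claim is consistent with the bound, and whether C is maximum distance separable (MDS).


Singleton RHS = n − k + 1 = 8, slack = 0, bound satisfied, MDS.

Singleton bound: d ≤ n − k + 1.
Here n = 13, k = 6, so n − k + 1 = 8.
Given d = 8, check d ≤ 8: YES.
Slack = (n − k + 1) − d = 0.
The code is MDS (slack = 0).
Description: the claimed parameters are [13, 6, 8]_13; such a code would be MDS (meets Singleton bound).


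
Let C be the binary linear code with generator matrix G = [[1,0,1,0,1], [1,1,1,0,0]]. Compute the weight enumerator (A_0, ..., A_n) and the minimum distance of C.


Weight distribution: A_0 = 1, A_2 = 1, A_3 = 2. Minimum distance d = 2.

Enumerate all 2^2 = 4 messages m ∈ F_2^2.
For each, compute codeword c = mG in F_2^5, then tally its weight.
  m = 00 → c = 00000, weight = 0.
  m = 10 → c = 10101, weight = 3.
  m = 01 → c = 11100, weight = 3.
  m = 11 → c = 01001, weight = 2.
Tally weights:
  weight 0: 1 codewords.
  weight 2: 1 codewords.
  weight 3: 2 codewords.
Minimum distance d = smallest w > 0 with A_w > 0 = 2.
Sanity: Σ A_w = 4 = 2^2 = 4 ✓.


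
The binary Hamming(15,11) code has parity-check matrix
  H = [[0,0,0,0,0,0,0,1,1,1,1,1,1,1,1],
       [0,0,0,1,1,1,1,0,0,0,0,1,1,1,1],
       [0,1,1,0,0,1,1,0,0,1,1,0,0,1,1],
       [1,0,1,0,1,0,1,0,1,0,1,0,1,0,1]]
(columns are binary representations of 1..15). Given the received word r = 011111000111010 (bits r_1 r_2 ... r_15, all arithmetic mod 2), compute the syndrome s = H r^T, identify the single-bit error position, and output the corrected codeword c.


s = (0, 1, 0, 1)^T, error position = 5, corrected codeword c = 011101000111010

Compute s = H r^T mod 2 one row at a time:
  s_1 = 0 + 0 + 1 + 1 + 1 + 0 + 1 + 0 = 4 ≡ 0 (mod 2).
  s_2 = 1 + 1 + 1 + 0 + 1 + 0 + 1 + 0 = 5 ≡ 1 (mod 2).
  s_3 = 1 + 1 + 1 + 0 + 1 + 1 + 1 + 0 = 6 ≡ 0 (mod 2).
  s_4 = 0 + 1 + 1 + 0 + 0 + 1 + 0 + 0 = 3 ≡ 1 (mod 2).
s = (0, 1, 0, 1)^T — this equals column 5 of H (binary 0101), so error is at position 5.
Correct: flip bit 5 of r = 011111000111010 to get c = 011101000111010.


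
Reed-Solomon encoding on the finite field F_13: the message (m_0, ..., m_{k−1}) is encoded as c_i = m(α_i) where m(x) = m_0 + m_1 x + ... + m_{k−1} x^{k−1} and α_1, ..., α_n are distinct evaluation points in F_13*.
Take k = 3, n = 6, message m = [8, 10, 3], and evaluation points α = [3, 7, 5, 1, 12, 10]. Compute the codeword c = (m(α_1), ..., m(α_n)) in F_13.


c = [0, 4, 3, 8, 1, 5]

Message polynomial: m(x) = 8 + 10·x + 3·x^2 (mod 13).
For each evaluation point α_i, compute m(α_i) mod 13:
  α_1 = 3: Horner steps 3 → 6 → 0, so m(3) = 0.
  α_2 = 7: Horner steps 3 → 5 → 4, so m(7) = 4.
  α_3 = 5: Horner steps 3 → 12 → 3, so m(5) = 3.
  α_4 = 1: Horner steps 3 → 0 → 8, so m(1) = 8.
  α_5 = 12: Horner steps 3 → 7 → 1, so m(12) = 1.
  α_6 = 10: Horner steps 3 → 1 → 5, so m(10) = 5.
Codeword c = [0, 4, 3, 8, 1, 5] ∈ F_13^6.


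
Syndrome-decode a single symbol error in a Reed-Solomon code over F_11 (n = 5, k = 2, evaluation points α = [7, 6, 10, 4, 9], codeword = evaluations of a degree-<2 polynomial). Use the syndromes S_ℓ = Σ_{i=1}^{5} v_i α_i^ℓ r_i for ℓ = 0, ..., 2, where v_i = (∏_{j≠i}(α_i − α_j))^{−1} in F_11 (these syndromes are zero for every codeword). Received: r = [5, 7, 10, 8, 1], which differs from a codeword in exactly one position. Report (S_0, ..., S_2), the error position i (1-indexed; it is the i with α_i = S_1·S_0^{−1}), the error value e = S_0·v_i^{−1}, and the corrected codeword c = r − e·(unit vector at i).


S = (2, 8, 10), error at position 4, error magnitude e = 8, c = [5, 7, 10, 0, 1].

Step 1: column multipliers v_i = (∏_{j≠i}(α_i − α_j))^{−1} mod 11.
  i = 1 (α = 7): (7−6)(7−10)(7−4)(7−9) = 1·(−3)·3·(−2) = 18 ≡ 7, so v_1 = 7^{−1} = 8 (mod 11).
  i = 2 (α = 6): (6−7)(6−10)(6−4)(6−9) = (−1)·(−4)·2·(−3) = −24 ≡ 9, so v_2 = 9^{−1} = 5 (mod 11).
  i = 3 (α = 10): (10−7)(10−6)(10−4)(10−9) = 3·4·6·1 = 72 ≡ 6, so v_3 = 6^{−1} = 2 (mod 11).
  i = 4 (α = 4): (4−7)(4−6)(4−10)(4−9) = (−3)·(−2)·(−6)·(−5) = 180 ≡ 4, so v_4 = 4^{−1} = 3 (mod 11).
  i = 5 (α = 9): (9−7)(9−6)(9−10)(9−4) = 2·3·(−1)·5 = −30 ≡ 3, so v_5 = 3^{−1} = 4 (mod 11).
  v = [8, 5, 2, 3, 4].
Step 2: syndromes of r = [5, 7, 10, 8, 1] (all sums mod 11).
  S_0 = Σ v_i r_i = 8·5 + 5·7 + 2·10 + 3·8 + 4·1 = 123 ≡ 2.
  S_1 = Σ v_i α_i r_i = 8·7·5 + 5·6·7 + 2·10·10 + 3·4·8 + 4·9·1 = 822 ≡ 8.
  α_i^2 mod 11 = [5, 3, 1, 5, 4].
  S_2 = Σ v_i α_i^2 r_i = 8·5·5 + 5·3·7 + 2·1·10 + 3·5·8 + 4·4·1 = 461 ≡ 10.
  S = (2, 8, 10) ≠ 0, so r is not a codeword (an error is present).
Step 3: locate the error. For a single error e at position i, S_ℓ = v_i·e·α_i^ℓ, so α_err = S_1/S_0.
  S_0^{−1} = 2^{−1} = 6 (mod 11), so α_err = 8·6 = 48 ≡ 4 = α_4. Error position i = 4.
  Consistency check: S_2/S_1 = 10·7 = 70 ≡ 4 = α_err ✓ (single-error assumption holds).
Step 4: error magnitude e = S_0/v_4 = S_0·∏_{j≠4}(α_4 − α_j) = 2·4 = 8 ≡ 8 (mod 11).
Step 5: correct position 4: c_4 = r_4 − e = 8 − 8 ≡ 0 (mod 11). Hence c = [5, 7, 10, 0, 1].
  Check: interpolating c through the α_i gives m(x) = 8 + 9·x (degree < 2) with m(α_i) = c_i for every i, so c is indeed a codeword.


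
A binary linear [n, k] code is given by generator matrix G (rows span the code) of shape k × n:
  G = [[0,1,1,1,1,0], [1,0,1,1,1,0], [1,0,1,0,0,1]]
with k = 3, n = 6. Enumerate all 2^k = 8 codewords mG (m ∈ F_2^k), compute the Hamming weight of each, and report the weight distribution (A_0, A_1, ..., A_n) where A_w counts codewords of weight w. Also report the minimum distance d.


Weight distribution: A_0 = 1, A_2 = 1, A_3 = 3, A_4 = 2, A_5 = 1. Minimum distance d = 2.

Enumerate all 2^3 = 8 messages m ∈ F_2^3.
For each, compute codeword c = mG in F_2^6, then tally its weight.
  m = 000 → c = 000000, weight = 0.
  m = 100 → c = 011110, weight = 4.
  m = 010 → c = 101110, weight = 4.
  m = 110 → c = 110000, weight = 2.
  m = 001 → c = 101001, weight = 3.
  m = 101 → c = 110111, weight = 5.
  m = 011 → c = 000111, weight = 3.
  m = 111 → c = 011001, weight = 3.
Tally weights:
  weight 0: 1 codewords.
  weight 2: 1 codewords.
  weight 3: 3 codewords.
  weight 4: 2 codewords.
  weight 5: 1 codewords.
Minimum distance d = smallest w > 0 with A_w > 0 = 2.
Sanity: Σ A_w = 8 = 2^3 = 8 ✓.


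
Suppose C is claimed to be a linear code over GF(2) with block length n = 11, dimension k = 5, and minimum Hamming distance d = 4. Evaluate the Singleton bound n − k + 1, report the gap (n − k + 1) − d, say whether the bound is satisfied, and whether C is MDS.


Singleton RHS = n − k + 1 = 7, slack = 3, bound satisfied, not MDS.

Singleton bound: d ≤ n − k + 1.
Here n = 11, k = 5, so n − k + 1 = 7.
Given d = 4, check d ≤ 7: YES.
Slack = (n − k + 1) − d = 3.
The code is NOT MDS (slack = 3 > 0).
Description: the claimed parameters are [11, 5, 4]_2; such a code would be non-MDS.


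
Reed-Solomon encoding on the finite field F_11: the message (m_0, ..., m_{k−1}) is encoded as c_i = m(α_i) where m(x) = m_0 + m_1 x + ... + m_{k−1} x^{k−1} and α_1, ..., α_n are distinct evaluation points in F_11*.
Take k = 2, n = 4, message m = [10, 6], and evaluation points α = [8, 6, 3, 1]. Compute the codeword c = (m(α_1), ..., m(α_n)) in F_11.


c = [3, 2, 6, 5]

Message polynomial: m(x) = 10 + 6·x (mod 11).
For each evaluation point α_i, compute m(α_i) mod 11:
  α_1 = 8: Horner steps 6 → 3, so m(8) = 3.
  α_2 = 6: Horner steps 6 → 2, so m(6) = 2.
  α_3 = 3: Horner steps 6 → 6, so m(3) = 6.
  α_4 = 1: Horner steps 6 → 5, so m(1) = 5.
Codeword c = [3, 2, 6, 5] ∈ F_11^4.


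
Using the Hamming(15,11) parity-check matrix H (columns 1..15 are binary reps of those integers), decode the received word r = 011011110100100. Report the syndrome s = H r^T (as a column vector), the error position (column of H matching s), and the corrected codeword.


s = (1, 0, 1, 0)^T, error position = 10, corrected codeword c = 011011110000100

Compute s = H r^T mod 2 one row at a time:
  s_1 = 1 + 0 + 1 + 0 + 0 + 1 + 0 + 0 = 3 ≡ 1 (mod 2).
  s_2 = 0 + 1 + 1 + 1 + 0 + 1 + 0 + 0 = 4 ≡ 0 (mod 2).
  s_3 = 1 + 1 + 1 + 1 + 1 + 0 + 0 + 0 = 5 ≡ 1 (mod 2).
  s_4 = 0 + 1 + 1 + 1 + 0 + 0 + 1 + 0 = 4 ≡ 0 (mod 2).
s = (1, 0, 1, 0)^T — this equals column 10 of H (binary 1010), so error is at position 10.
Correct: flip bit 10 of r = 011011110100100 to get c = 011011110000100.


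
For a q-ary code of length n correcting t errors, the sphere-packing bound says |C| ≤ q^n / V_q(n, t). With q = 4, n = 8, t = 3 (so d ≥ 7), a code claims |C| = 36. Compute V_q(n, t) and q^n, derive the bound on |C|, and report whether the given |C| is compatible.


V_q(n, t) = 1789, q^n = 65536, Hamming bound = 36, |C| = 36 ≤ bound (satisfied).

Step 1: Compute V_q(n, t) = Σ_{j=0}^3 C(n, j) (q−1)^j.
  j = 0: C(8,0)·(3)^0 = 1·1 = 1.
  j = 1: C(8,1)·(3)^1 = 8·3 = 24.
  j = 2: C(8,2)·(3)^2 = 28·9 = 252.
  j = 3: C(8,3)·(3)^3 = 56·27 = 1512.
  V_q(n, t) = 1 + 24 + 252 + 1512 = 1789.
Step 2: q^n = 4^8 = 65536.
Step 3: Hamming bound ⌊q^n / V_q(n,t)⌋ = ⌊65536/1789⌋ = 36.
Step 4: Compare |C| = 36 to 36: satisfied.
The claimed |C| lies at the Hamming bound (tight).


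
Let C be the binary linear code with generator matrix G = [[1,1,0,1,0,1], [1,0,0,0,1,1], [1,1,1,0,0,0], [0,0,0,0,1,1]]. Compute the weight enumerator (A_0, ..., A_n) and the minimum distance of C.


Weight distribution: A_0 = 1, A_1 = 1, A_2 = 2, A_3 = 6, A_4 = 5, A_5 = 1. Minimum distance d = 1.

Enumerate all 2^4 = 16 messages m ∈ F_2^4.
For each, compute codeword c = mG in F_2^6, then tally its weight.
  m = 0000 → c = 000000, weight = 0.
  m = 1000 → c = 110101, weight = 4.
  m = 0100 → c = 100011, weight = 3.
  m = 1100 → c = 010110, weight = 3.
  m = 0010 → c = 111000, weight = 3.
  m = 1010 → c = 001101, weight = 3.
  m = 0110 → c = 011011, weight = 4.
  m = 1110 → c = 101110, weight = 4.
  m = 0001 → c = 000011, weight = 2.
  m = 1001 → c = 110110, weight = 4.
  m = 0101 → c = 100000, weight = 1.
  m = 1101 → c = 010101, weight = 3.
  m = 0011 → c = 111011, weight = 5.
  m = 1011 → c = 001110, weight = 3.
  m = 0111 → c = 011000, weight = 2.
  m = 1111 → c = 101101, weight = 4.
Tally weights:
  weight 0: 1 codewords.
  weight 1: 1 codewords.
  weight 2: 2 codewords.
  weight 3: 6 codewords.
  weight 4: 5 codewords.
  weight 5: 1 codewords.
Minimum distance d = smallest w > 0 with A_w > 0 = 1.
Sanity: Σ A_w = 16 = 2^4 = 16 ✓.
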